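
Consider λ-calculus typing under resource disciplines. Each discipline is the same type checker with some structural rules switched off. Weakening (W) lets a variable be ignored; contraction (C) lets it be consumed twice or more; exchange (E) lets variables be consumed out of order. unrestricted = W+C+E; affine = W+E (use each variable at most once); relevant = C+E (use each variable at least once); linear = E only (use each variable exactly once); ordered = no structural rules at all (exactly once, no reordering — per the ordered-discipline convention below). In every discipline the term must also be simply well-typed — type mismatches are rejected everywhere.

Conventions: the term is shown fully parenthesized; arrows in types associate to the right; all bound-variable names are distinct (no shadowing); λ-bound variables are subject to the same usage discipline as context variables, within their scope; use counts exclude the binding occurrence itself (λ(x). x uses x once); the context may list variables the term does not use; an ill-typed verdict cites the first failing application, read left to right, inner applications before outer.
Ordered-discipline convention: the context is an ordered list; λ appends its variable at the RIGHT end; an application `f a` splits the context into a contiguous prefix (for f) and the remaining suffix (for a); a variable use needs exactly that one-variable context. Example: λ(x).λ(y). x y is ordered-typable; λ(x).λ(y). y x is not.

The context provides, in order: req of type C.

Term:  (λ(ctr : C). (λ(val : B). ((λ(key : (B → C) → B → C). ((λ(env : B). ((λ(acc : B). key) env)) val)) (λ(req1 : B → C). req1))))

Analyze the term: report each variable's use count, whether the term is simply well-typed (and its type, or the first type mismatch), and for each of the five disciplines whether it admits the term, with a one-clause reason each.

use counts: req=0; ctr (bound)=0; val (bound)=1; key (bound)=1; env (bound)=1; acc (bound)=0; req1 (bound)=1
order of uses: key, env, val, req1
typing: well-typed at C → B → (B → C) → B → C
ordered: ✗ — needs weakening: req, ctr, acc unused
linear: ✗ — needs weakening: req, ctr, acc unused
affine: ✓ — at most one use each (req, ctr, val, key, env, acc, req1)
relevant: ✗ — needs weakening: req, ctr, acc unused
unrestricted: ✓ — typability at C → B → (B → C) → B → C is all that's needed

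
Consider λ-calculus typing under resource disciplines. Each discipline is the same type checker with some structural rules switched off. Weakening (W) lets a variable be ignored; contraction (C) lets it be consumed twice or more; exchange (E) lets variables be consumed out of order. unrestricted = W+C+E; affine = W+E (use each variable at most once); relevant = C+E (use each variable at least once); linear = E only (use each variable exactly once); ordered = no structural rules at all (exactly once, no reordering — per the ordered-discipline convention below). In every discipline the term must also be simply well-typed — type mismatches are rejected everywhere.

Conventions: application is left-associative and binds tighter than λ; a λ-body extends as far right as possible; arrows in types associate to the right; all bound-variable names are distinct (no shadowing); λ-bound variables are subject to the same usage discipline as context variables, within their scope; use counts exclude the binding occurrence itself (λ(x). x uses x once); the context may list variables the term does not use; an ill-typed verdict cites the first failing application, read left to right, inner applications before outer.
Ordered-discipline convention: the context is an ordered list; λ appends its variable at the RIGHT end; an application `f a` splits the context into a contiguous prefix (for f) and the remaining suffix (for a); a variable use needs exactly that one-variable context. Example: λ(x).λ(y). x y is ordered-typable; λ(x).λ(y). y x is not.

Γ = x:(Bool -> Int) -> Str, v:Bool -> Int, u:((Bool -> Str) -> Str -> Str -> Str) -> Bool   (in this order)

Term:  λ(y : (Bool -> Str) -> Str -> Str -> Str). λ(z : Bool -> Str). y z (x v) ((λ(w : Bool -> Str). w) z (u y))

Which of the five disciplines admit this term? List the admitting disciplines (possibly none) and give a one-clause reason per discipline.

accepted by: relevant, unrestricted
counts: x ×1; v ×1; u ×1; y (bound) ×2; z (bound) ×2; w (bound) ×1
order of uses: y, z, x, v, w, z, u, y
typing: well-typed at ((Bool -> Str) -> Str -> Str -> Str) -> (Bool -> Str) -> Str
ordered: ✗, repeated use of y ×2, z ×2
linear: ✗, repeated use of y ×2, z ×2
affine: ✗, repeated use of y ×2, z ×2
relevant: ✓, at least one use each (x, v, u, y, z, w)
unrestricted: ✓, simply typable at ((Bool -> Str) -> Str -> Str -> Str) -> (Bool -> Str) -> Str; W, C, E all held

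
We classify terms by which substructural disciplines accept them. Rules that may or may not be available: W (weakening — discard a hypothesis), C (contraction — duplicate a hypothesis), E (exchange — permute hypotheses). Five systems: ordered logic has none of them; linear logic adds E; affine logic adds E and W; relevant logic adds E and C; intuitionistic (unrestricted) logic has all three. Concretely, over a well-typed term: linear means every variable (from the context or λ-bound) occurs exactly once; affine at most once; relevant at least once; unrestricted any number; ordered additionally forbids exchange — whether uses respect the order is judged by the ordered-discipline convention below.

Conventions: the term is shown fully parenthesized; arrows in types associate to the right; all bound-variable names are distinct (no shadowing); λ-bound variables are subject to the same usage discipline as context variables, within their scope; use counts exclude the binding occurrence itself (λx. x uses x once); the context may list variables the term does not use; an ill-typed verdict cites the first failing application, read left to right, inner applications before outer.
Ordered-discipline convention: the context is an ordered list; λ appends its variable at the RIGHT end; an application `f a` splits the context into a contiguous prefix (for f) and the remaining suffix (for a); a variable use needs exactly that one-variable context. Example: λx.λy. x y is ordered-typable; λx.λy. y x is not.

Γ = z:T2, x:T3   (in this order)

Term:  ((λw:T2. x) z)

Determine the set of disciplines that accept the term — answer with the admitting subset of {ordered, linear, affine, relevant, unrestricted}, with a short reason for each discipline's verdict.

accepted by: affine, unrestricted
variable uses: z: 1; x: 1; w (λ-bound): 0
order of uses: x, z
typing: the term checks, with type T3
ordered: ✗, needs weakening: w unused
linear: ✗, needs weakening: w unused
affine: ✓, at most one use each (z, x, w)
relevant: ✗, needs weakening: w unused
unrestricted: ✓, simply typable at T3; W, C, E all held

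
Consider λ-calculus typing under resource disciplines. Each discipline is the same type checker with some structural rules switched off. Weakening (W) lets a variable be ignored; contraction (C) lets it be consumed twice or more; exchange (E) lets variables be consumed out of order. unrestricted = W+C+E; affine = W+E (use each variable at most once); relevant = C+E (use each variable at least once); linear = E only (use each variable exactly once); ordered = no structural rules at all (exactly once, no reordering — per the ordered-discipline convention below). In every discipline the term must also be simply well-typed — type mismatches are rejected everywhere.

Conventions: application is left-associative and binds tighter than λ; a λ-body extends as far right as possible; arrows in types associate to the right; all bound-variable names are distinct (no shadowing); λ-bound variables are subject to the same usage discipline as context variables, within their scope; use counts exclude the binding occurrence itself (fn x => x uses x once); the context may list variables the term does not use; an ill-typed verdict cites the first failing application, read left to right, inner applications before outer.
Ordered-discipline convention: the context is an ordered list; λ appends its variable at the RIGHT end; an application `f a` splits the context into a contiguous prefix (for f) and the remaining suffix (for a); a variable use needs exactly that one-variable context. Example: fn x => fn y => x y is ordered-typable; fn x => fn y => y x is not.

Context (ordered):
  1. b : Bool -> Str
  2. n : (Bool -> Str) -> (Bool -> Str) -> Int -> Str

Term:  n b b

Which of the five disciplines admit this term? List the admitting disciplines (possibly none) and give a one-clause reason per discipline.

admitted by: relevant, unrestricted
usage: b: 2, n: 1
use order (left to right): n, b, b
typing: the term checks, with type Int -> Str
ordered ✗ (needs contraction — b ×2)
linear ✗ (needs contraction — b ×2)
affine ✗ (needs contraction — b ×2)
relevant ✓ (at least one use each (b, n))
unrestricted ✓ (typability at Int -> Str is all that's needed)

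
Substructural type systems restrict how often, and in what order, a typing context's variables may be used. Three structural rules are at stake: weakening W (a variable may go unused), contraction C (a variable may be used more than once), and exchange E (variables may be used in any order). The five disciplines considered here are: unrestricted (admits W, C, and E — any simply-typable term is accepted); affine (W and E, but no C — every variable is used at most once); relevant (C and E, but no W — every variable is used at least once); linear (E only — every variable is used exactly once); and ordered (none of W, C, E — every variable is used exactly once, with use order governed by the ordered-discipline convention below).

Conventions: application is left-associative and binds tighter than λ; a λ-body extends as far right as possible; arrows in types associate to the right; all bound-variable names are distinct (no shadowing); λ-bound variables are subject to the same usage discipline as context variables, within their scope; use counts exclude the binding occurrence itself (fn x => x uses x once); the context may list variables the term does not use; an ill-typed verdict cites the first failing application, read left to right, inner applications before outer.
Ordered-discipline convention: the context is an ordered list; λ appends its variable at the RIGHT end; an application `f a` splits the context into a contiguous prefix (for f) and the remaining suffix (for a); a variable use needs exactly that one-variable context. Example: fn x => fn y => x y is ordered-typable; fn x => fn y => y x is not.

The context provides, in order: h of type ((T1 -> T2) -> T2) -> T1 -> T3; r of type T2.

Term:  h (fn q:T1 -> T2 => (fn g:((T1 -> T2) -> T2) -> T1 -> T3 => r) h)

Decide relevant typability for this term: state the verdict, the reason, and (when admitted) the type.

no — q, g never used (weakening)
usage: h: 2; r: 1; q [bound]: 0; g [bound]: 0
order of uses: h, r, h
typing: the term checks, with type T1 -> T3
all disciplines: ordered ✗ · linear ✗ · affine ✗ · relevant ✗ · unrestricted ✓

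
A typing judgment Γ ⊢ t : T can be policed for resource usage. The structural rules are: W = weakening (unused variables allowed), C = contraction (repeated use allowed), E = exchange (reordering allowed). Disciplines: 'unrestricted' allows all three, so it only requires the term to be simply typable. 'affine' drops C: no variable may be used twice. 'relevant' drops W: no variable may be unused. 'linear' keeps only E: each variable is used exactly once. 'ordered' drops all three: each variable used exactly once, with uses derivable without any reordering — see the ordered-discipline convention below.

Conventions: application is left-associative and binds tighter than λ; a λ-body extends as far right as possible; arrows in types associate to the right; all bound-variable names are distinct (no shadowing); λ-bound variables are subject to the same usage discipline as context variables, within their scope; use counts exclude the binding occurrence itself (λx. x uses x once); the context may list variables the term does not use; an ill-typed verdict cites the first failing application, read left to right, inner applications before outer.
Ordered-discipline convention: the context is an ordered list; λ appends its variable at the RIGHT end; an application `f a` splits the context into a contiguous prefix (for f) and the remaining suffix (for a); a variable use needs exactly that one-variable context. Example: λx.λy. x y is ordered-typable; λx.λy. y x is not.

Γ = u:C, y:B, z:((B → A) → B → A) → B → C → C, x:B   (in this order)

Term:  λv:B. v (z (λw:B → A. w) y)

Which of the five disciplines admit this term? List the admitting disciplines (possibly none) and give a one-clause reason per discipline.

admitted in: none
usage: u ×0; y ×1; z ×1; x ×0; v (λ-bound) ×1; w (λ-bound) ×1
order of uses: v, z, w, y
typing: ill-typed: applying a non-function (B)
ordered: ✗ — a type mismatch blocks all five
linear: ✗ — the type mismatch rejects it
affine: ✗ — not simply typable
relevant: ✗ — fails simple typing
unrestricted: ✗ — a type mismatch blocks all five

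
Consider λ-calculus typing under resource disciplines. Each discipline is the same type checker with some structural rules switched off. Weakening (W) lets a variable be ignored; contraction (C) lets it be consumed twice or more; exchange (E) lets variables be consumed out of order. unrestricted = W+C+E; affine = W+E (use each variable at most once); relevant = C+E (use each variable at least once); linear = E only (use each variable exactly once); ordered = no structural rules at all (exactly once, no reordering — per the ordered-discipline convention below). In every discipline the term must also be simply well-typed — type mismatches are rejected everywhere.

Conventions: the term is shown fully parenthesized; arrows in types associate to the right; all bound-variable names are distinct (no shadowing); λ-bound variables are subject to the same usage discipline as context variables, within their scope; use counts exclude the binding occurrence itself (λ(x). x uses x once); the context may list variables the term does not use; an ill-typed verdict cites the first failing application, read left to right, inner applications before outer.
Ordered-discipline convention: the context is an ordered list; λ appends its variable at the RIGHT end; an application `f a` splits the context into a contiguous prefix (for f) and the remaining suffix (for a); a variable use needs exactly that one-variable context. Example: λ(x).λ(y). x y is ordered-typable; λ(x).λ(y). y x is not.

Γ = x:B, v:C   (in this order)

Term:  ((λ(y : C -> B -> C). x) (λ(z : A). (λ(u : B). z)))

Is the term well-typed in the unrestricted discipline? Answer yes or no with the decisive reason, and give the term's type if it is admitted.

no — fails simple typing
counts: x ×1; v ×0; y [bound] ×0; z [bound] ×1; u [bound] ×0
uses in reading order: x, z
typing: ill-typed: an application expects C -> B -> C but receives A -> B -> A
per-discipline verdicts: ordered ✗, linear ✗, affine ✗, relevant ✗, unrestricted ✗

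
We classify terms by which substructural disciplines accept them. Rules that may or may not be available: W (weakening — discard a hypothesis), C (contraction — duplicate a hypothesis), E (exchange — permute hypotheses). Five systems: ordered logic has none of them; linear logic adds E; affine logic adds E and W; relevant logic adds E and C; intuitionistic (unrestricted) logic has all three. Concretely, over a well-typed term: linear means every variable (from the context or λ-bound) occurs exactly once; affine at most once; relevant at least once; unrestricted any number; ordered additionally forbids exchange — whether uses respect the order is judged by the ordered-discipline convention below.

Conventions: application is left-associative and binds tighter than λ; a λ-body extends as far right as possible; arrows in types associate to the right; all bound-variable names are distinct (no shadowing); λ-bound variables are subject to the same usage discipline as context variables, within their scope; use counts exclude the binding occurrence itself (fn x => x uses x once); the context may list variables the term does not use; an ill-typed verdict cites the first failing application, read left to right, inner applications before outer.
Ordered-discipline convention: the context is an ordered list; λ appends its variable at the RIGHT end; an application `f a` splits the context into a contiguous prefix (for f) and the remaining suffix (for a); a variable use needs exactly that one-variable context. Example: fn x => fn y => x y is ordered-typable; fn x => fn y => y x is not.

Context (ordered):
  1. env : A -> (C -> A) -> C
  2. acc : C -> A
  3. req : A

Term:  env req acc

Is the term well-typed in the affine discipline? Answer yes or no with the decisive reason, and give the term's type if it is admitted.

yes — env, acc, req: no repeats, contraction unneeded; term : C
use counts: env=1, acc=1, req=1
uses in reading order: env, req, acc
typing: ✓ — C
per-discipline verdicts: ordered ✗; linear ✓; affine ✓; relevant ✓; unrestricted ✓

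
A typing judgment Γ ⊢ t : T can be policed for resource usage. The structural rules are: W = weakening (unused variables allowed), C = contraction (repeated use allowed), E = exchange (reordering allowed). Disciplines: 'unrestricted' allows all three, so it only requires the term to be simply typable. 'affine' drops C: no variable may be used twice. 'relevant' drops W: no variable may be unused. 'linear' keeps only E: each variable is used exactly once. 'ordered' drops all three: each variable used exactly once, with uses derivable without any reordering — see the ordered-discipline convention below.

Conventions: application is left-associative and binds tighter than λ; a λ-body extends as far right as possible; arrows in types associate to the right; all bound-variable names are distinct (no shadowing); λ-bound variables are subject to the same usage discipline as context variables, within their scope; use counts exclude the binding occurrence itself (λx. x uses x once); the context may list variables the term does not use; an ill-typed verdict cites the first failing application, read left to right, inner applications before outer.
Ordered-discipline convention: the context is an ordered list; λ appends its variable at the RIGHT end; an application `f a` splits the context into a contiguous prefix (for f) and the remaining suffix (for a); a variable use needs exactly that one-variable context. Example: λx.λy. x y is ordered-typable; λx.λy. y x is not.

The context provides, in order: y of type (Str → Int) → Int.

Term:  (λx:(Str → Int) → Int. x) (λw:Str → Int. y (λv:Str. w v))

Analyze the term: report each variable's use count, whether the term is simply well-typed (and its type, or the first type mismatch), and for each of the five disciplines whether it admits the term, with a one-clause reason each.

use counts: y ×1; x (λ-bound) ×1; w (λ-bound) ×1; v (λ-bound) ×1
left-to-right use order: x, y, w, v
typing: well-typed at (Str → Int) → Int
ordered: ✓ — single-use (y, x, w, v), ordered derivation ok
linear: ✓ — exactly-once usage across y, x, w, v
affine: ✓ — y, x, w, v: no repeats, contraction unneeded
relevant: ✓ — at least one use each (y, x, w, v)
unrestricted: ✓ — type-checks ((Str → Int) → Int) and nothing is barred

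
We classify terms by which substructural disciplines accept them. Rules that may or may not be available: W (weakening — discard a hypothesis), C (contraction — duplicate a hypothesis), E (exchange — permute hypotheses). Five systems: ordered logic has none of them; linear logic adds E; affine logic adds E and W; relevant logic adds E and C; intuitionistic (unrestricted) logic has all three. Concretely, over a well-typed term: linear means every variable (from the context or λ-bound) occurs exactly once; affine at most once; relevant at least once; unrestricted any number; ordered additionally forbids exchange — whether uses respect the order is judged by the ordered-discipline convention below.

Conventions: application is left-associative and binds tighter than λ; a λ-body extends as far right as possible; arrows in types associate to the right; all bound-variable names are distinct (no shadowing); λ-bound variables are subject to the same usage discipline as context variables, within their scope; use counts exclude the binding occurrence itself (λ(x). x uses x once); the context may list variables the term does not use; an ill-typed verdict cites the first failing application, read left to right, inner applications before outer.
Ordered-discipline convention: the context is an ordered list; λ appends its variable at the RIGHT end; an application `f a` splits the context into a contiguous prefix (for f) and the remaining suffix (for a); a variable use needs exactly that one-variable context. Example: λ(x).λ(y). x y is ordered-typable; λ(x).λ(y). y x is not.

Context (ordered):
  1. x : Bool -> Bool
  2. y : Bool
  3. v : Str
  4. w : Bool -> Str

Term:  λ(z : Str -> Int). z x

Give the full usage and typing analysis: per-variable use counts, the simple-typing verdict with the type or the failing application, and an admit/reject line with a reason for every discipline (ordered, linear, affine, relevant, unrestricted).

variable uses: x=1, y=0, v=0, w=0, z (bound)=1
order of uses: z, x
typing: ill-typed: argument of type Bool -> Bool where Str is required
ordered: ✗, the type mismatch rejects it
linear: ✗, not simply typable
affine: ✗, fails simple typing
relevant: ✗, a type mismatch blocks all five
unrestricted: ✗, the type mismatch rejects it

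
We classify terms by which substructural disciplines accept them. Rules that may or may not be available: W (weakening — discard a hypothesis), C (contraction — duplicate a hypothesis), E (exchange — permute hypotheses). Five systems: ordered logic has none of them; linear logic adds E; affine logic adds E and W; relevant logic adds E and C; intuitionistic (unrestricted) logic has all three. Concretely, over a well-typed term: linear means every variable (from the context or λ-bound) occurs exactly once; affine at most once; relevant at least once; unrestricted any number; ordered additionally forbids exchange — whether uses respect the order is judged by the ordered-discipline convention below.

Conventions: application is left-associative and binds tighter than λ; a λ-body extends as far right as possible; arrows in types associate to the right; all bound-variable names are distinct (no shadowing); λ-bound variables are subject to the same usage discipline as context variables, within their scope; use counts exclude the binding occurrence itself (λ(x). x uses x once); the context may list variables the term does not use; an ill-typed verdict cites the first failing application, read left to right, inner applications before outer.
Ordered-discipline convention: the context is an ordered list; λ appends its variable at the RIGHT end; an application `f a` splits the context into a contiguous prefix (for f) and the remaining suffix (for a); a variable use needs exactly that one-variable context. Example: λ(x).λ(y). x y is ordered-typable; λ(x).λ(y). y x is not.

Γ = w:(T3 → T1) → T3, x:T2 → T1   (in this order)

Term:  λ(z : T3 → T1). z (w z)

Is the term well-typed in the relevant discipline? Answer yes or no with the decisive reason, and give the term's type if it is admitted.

no — x never used (weakening)
variable uses: w=1; x=0; z [bound]=2
uses in reading order: z, w, z
typing: the term checks, with type (T3 → T1) → T1
per-discipline verdicts: ordered ✗ | linear ✗ | affine ✗ | relevant ✗ | unrestricted ✓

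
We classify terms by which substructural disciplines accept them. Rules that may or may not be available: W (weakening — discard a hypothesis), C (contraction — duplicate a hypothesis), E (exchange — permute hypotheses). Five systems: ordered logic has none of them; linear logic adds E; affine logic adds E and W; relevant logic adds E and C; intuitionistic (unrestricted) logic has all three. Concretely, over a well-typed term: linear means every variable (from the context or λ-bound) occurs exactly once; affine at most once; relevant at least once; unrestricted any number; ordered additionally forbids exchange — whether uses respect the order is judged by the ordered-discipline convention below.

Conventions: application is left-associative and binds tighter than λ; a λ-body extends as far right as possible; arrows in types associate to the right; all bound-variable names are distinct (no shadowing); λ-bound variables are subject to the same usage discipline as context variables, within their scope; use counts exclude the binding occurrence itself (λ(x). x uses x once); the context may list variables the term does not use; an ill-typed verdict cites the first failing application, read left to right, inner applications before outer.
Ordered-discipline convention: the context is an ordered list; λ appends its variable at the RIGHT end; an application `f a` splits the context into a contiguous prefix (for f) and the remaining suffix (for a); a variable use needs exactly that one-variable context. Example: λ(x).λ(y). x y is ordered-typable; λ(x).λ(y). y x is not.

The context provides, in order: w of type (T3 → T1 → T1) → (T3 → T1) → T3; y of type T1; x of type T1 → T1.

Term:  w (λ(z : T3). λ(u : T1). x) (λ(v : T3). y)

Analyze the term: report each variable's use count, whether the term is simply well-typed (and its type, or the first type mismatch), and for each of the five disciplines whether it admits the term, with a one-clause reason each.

use counts: w: 1×, y: 1×, x: 1×, z (bound): 0×, u (bound): 0×, v (bound): 0×
uses in reading order: w, x, y
typing: ill-typed: an argument T3 → T1 → T1 → T1 mismatches the expected T3 → T1 → T1
ordered ✗ (the type mismatch rejects it)
linear ✗ (not simply typable)
affine ✗ (fails simple typing)
relevant ✗ (a type mismatch blocks all five)
unrestricted ✗ (the type mismatch rejects it)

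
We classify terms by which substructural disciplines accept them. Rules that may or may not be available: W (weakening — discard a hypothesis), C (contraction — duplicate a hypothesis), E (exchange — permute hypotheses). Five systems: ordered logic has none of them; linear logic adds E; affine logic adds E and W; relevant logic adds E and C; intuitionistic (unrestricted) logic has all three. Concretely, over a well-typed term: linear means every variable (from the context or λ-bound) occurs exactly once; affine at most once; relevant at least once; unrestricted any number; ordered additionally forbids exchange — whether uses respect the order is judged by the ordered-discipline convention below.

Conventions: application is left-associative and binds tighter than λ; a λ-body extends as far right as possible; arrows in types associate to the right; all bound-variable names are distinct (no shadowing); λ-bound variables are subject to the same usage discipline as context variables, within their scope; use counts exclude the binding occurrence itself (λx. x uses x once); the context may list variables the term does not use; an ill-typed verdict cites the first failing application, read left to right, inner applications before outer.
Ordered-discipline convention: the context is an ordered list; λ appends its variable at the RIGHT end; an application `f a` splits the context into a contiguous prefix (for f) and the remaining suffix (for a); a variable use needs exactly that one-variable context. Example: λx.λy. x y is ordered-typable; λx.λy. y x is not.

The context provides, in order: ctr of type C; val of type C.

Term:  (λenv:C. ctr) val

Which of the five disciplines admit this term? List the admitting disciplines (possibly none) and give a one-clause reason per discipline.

admitting disciplines: affine, unrestricted
use counts: ctr: 1; val: 1; env (λ-bound): 0
uses in reading order: ctr, val
typing: ✓ — C
ordered: ✗, unused: env — weakening required
linear: ✗, unused: env — weakening required
affine: ✓, at most one use each (ctr, val, env)
relevant: ✗, unused: env — weakening required
unrestricted: ✓, well-typed at C; no restrictions here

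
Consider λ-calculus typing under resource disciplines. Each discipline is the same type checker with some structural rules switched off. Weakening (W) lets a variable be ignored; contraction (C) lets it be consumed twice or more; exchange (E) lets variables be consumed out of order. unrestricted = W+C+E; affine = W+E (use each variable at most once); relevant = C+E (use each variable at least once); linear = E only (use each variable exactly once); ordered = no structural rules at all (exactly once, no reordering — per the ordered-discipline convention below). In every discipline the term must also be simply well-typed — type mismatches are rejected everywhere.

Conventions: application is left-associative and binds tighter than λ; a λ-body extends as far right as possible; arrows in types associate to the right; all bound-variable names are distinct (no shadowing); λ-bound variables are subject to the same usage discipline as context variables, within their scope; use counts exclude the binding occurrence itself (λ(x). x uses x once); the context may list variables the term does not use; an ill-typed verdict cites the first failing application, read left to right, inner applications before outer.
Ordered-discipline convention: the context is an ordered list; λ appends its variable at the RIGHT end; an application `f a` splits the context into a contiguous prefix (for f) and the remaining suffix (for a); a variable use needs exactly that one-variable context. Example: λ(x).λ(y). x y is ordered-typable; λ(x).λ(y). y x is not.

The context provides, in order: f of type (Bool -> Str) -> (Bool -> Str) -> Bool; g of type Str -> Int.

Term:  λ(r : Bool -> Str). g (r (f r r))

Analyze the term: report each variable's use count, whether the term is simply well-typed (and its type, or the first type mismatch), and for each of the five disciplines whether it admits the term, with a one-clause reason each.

use counts: f: 1×; g: 1×; r (bound): 3×
order of uses: g, r, f, r, r
typing: the term checks, with type (Bool -> Str) -> Int
ordered: ✗ — needs contraction — r ×3
linear: ✗ — needs contraction — r ×3
affine: ✗ — needs contraction — r ×3
relevant: ✓ — at least one use each (f, g, r)
unrestricted: ✓ — typability at (Bool -> Str) -> Int is all that's needed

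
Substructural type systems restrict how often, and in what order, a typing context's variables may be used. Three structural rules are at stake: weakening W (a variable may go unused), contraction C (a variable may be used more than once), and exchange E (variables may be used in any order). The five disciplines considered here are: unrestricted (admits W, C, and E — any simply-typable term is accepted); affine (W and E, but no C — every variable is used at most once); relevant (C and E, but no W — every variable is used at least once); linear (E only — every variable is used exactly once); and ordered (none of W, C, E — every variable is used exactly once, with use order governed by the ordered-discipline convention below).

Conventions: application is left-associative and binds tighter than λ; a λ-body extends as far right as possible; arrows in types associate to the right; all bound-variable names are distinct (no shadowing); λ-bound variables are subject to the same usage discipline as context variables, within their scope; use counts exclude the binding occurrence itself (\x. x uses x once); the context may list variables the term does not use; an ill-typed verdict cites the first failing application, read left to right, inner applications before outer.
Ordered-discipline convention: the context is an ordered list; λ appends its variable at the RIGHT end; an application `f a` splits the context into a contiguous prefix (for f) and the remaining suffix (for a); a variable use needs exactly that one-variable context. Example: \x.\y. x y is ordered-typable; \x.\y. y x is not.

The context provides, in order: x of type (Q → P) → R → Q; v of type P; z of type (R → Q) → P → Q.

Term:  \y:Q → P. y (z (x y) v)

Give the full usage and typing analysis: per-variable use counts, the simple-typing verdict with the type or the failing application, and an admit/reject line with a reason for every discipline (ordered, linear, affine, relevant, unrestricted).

variable uses: x ×1, v ×1, z ×1, y (bound) ×2
uses in reading order: y, z, x, y, v
typing: the term checks, with type (Q → P) → P
ordered: ✗ — uses contraction: y ×2
linear: ✗ — uses contraction: y ×2
affine: ✗ — uses contraction: y ×2
relevant: ✓ — none of x, v, z, y goes unused
unrestricted: ✓ — typability at (Q → P) → P is all that's needed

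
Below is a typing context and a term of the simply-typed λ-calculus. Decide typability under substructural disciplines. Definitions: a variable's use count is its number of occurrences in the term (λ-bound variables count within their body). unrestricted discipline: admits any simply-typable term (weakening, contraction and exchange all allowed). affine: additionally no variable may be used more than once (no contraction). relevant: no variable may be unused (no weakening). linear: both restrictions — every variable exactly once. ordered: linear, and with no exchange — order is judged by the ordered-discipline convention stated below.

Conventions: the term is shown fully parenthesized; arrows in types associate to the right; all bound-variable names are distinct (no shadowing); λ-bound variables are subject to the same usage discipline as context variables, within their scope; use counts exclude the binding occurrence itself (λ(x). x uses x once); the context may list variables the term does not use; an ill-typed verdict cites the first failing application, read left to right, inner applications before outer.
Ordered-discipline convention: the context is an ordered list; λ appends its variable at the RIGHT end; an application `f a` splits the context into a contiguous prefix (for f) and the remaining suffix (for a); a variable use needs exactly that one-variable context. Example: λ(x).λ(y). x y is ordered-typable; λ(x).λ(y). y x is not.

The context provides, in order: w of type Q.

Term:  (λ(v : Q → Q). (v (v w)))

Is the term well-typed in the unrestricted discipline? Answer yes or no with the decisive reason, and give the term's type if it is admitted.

yes — typability at (Q → Q) → Q is all that's needed; term : (Q → Q) → Q
counts: w: 1×; v (bound): 2×
left-to-right use order: v, v, w
typing: ✓ — (Q → Q) → Q
across the five disciplines: ordered ✗; linear ✗; affine ✗; relevant ✓; unrestricted ✓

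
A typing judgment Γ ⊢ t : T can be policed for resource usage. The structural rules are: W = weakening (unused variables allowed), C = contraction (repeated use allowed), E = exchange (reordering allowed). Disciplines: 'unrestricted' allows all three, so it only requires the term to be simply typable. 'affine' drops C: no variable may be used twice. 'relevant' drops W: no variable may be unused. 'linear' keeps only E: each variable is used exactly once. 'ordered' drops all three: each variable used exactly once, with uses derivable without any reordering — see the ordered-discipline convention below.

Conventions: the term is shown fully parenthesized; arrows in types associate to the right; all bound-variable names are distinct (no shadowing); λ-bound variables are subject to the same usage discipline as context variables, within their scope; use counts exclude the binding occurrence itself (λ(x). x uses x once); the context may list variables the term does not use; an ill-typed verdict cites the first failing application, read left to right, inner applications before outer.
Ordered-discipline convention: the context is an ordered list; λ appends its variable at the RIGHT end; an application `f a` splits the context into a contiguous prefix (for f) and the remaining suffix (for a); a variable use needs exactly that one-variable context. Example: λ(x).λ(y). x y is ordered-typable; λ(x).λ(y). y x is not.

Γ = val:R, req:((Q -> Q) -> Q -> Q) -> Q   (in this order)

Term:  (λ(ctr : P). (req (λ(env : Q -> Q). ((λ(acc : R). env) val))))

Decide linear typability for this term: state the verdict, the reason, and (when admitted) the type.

no — ctr, acc left unused
counts: val ×1, req ×1, ctr (bound) ×0, env (bound) ×1, acc (bound) ×0
left-to-right use order: req, env, val
typing: well-typed at P -> Q
summary: ordered ✗ | linear ✗ | affine ✓ | relevant ✗ | unrestricted ✓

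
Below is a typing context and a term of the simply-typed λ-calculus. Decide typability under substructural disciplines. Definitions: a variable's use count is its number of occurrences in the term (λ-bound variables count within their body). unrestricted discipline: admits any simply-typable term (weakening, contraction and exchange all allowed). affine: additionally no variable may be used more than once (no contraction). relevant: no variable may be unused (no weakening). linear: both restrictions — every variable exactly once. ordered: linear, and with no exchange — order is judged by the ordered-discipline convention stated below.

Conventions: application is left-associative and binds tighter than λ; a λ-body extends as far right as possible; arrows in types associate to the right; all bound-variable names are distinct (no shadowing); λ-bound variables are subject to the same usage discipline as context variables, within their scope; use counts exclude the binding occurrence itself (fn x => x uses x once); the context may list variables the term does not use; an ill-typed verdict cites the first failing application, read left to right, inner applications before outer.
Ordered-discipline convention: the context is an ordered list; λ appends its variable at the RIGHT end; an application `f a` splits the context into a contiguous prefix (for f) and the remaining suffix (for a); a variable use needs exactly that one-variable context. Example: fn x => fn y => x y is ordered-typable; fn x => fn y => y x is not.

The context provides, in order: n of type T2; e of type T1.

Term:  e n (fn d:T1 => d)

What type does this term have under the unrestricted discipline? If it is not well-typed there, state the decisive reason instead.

not well-typed under unrestricted — the type mismatch rejects it
counts: n=1, e=1, d (λ-bound)=1
use order (left to right): e, n, d
typing: ill-typed: can't apply a value of type T1
across the five disciplines: ordered ✗, linear ✗, affine ✗, relevant ✗, unrestricted ✗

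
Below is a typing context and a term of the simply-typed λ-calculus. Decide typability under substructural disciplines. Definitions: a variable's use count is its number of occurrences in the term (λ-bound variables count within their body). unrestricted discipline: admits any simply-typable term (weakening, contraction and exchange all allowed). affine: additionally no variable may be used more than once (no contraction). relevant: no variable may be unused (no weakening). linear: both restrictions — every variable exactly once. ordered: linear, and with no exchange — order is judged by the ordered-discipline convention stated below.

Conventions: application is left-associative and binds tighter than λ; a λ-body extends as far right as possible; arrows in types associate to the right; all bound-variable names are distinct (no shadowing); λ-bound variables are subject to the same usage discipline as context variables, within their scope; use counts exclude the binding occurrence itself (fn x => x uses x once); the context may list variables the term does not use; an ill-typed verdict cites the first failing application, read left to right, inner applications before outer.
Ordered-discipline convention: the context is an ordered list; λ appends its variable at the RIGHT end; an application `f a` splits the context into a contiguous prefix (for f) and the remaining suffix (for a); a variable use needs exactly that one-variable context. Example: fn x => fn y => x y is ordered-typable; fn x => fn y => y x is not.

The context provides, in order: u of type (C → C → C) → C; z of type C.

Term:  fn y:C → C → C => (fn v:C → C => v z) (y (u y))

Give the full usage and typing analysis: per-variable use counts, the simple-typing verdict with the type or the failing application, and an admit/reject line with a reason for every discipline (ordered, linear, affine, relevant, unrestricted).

variable uses: u: 1×; z: 1×; y (λ-bound): 2×; v (λ-bound): 1×
order of uses: v, z, y, u, y
typing: the term checks, with type (C → C → C) → C
ordered ✗ (y ×2 used more than once (contraction))
linear ✗ (y ×2 used more than once (contraction))
affine ✗ (y ×2 used more than once (contraction))
relevant ✓ (at least one use each (u, z, y, v))
unrestricted ✓ (well-typed at (C → C → C) → C; no restrictions here)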